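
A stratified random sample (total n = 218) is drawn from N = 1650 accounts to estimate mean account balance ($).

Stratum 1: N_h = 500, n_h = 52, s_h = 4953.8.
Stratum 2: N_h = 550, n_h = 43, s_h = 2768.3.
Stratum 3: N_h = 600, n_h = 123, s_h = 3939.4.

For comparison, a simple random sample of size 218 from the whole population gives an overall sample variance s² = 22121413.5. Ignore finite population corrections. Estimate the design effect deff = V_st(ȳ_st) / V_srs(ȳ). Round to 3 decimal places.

V̂(ȳ_st) = Σ W_h² s_h²/n_h, with W_h = N_h/N and N = 1650:
  stratum 1: (500/1650)²·4953.8²/52 = 43335.7
  stratum 2: (550/1650)²·2768.3²/43 = 19802.3
  stratum 3: (600/1650)²·3939.4²/123 = 16683.6
V_st = 79821.6
V_srs = s²/n = 22121413.5/218 = 101474
deff = V_st / V_srs = 79821.6/101474 = 0.7866

deff ≈ 0.787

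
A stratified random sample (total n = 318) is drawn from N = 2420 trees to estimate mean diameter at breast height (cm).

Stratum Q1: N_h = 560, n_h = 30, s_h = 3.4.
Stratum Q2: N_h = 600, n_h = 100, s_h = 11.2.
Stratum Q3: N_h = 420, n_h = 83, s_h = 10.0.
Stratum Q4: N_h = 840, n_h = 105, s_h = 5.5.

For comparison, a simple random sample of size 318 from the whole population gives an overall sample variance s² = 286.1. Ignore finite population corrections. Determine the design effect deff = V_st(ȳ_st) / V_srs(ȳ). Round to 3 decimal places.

V̂(ȳ_st) = Σ W_h² s_h²/n_h, with W_h = N_h/N and N = 2420:
  stratum Q1: (560/2420)²·3.4²/30 = 0.0206339
  stratum Q2: (600/2420)²·11.2²/100 = 0.0771095
  stratum Q3: (420/2420)²·10.0²/83 = 0.0362902
  stratum Q4: (840/2420)²·5.5²/105 = 0.0347107
V_st = 0.168744
V_srs = s²/n = 286.1/318 = 0.899686
deff = V_st / V_srs = 0.168744/0.899686 = 0.1876

deff ≈ 0.188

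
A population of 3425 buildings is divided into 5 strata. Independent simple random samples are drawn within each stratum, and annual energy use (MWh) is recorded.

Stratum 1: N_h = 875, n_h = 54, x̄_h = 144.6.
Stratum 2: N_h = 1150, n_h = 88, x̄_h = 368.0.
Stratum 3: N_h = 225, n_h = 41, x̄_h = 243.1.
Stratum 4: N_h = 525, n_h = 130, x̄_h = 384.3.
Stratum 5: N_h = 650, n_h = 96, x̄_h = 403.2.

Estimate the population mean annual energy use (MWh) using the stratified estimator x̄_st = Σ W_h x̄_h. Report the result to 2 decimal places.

N = Σ N_h = 3425. Stratum weights W_h = N_h/N.
x̄_st = (875·144.6 + 1150·368.0 + 225·243.1 + 525·384.3 + 650·403.2) / 3425 = 311.9007

x̄_st ≈ 311.90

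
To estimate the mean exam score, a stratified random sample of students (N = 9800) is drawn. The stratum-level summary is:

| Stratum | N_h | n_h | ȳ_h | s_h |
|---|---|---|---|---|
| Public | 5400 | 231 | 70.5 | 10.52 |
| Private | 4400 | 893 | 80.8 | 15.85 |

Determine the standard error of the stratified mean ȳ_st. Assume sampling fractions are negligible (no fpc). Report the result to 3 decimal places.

V̂(ȳ_st) = Σ W_h² s_h²/n_h, with W_h = N_h/N and N = 9800:
  stratum Public: (5400/9800)²·10.52²/231 = 0.145464
  stratum Private: (4400/9800)²·15.85²/893 = 0.0567101
V̂(ȳ_st) = 0.202174
SE(ȳ_st) = √0.202174 = 0.449637

SE(ȳ_st) ≈ 0.450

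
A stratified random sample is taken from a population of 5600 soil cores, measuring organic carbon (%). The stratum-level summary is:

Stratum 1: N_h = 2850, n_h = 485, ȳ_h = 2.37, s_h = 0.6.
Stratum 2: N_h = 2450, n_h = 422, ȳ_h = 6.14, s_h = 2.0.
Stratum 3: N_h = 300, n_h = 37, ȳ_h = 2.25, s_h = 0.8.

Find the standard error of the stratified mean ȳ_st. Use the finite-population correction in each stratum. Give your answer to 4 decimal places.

SE(ȳ_st) ≈ 0.0413

V̂(ȳ_st) = Σ W_h² (1 − n_h/N_h) s_h²/n_h, with W_h = N_h/N and N = 5600:
  stratum 1: (2850/5600)²·(1 − 485/2850)·0.6²/485 = 0.000159537
  stratum 2: (2450/5600)²·(1 − 422/2450)·2.0²/422 = 0.00150178
  stratum 3: (300/5600)²·(1 − 37/300)·0.8²/37 = 4.3519e-05
V̂(ȳ_st) = 0.00170483
SE(ȳ_st) = √0.00170483 = 0.0412896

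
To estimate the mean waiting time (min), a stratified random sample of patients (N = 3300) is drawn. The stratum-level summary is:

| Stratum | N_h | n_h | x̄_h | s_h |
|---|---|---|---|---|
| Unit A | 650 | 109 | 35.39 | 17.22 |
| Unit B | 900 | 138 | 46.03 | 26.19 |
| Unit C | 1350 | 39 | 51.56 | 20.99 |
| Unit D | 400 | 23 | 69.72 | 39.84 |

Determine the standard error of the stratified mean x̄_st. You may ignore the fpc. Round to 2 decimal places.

V̂(x̄_st) = Σ W_h² s_h²/n_h, with W_h = N_h/N and N = 3300:
  stratum Unit A: (650/3300)²·17.22²/109 = 0.105545
  stratum Unit B: (900/3300)²·26.19²/138 = 0.3697
  stratum Unit C: (1350/3300)²·20.99²/39 = 1.8906
  stratum Unit D: (400/3300)²·39.84²/23 = 1.01392
V̂(x̄_st) = 3.37976
SE(x̄_st) = √3.37976 = 1.83841

SE(x̄_st) ≈ 1.84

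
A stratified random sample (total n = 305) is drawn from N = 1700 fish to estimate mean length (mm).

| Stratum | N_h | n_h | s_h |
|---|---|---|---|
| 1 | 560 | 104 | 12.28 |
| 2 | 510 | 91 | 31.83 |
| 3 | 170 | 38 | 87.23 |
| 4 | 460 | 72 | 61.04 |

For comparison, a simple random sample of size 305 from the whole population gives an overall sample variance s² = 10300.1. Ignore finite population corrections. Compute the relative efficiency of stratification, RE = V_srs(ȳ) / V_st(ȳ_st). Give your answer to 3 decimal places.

RE ≈ 4.859

V̂(ȳ_st) = Σ W_h² s_h²/n_h, with W_h = N_h/N and N = 1700:
  stratum 1: (560/1700)²·12.28²/104 = 0.157341
  stratum 2: (510/1700)²·31.83²/91 = 1.00202
  stratum 3: (170/1700)²·87.23²/38 = 2.00239
  stratum 4: (460/1700)²·61.04²/72 = 3.78891
V_st = 6.95065
V_srs = s²/n = 10300.1/305 = 33.7708
Relative efficiency = V_srs / V_st = 33.7708/6.95065 = 4.8587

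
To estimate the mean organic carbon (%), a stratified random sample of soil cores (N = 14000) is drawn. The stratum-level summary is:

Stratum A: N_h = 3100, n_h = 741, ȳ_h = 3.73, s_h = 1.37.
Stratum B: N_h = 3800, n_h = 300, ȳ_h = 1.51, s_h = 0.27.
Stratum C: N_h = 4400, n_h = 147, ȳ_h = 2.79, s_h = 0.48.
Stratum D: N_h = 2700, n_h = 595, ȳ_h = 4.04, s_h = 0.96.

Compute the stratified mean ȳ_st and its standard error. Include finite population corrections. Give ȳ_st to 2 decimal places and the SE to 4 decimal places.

ȳ_st ≈ 2.89, SE ≈ 0.0175

ȳ_st = Σ W_h ȳ_h = (3100·3.73 + 3800·1.51 + 4400·2.79 + 2700·4.04)/14000 = 2.89179
V̂(ȳ_st) = Σ W_h² (1 − n_h/N_h) s_h²/n_h, with W_h = N_h/N and N = 14000:
  stratum A: (3100/14000)²·(1 − 741/3100)·1.37²/741 = 9.45054e-05
  stratum B: (3800/14000)²·(1 − 300/3800)·0.27²/300 = 1.64893e-05
  stratum C: (4400/14000)²·(1 − 147/4400)·0.48²/147 = 0.000149643
  stratum D: (2700/14000)²·(1 − 595/2700)·0.96²/595 = 4.49144e-05
V̂(ȳ_st) = 0.000305552
SE(ȳ_st) = √0.000305552 = 0.0174801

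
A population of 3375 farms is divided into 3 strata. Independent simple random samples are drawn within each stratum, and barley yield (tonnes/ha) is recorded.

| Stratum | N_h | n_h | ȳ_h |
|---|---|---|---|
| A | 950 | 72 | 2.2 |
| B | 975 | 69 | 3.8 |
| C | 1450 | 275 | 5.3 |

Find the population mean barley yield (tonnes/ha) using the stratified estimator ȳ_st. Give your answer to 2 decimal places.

N = Σ N_h = 3375. Stratum weights W_h = N_h/N.
ȳ_st = (950·2.2 + 975·3.8 + 1450·5.3) / 3375 = 3.9941

ȳ_st ≈ 3.99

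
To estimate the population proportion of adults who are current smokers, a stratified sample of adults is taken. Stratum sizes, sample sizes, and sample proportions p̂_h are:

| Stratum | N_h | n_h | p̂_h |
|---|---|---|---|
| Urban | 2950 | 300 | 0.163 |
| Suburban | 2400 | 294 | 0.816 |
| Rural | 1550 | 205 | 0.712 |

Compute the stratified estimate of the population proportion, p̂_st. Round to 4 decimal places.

p̂_st ≈ 0.5135

N = 6900; stratum weights W_h = N_h/N.
p̂_st = Σ W_h p̂_h = (2950·0.163 + 2400·0.816 + 1550·0.712)/6900 = 0.51346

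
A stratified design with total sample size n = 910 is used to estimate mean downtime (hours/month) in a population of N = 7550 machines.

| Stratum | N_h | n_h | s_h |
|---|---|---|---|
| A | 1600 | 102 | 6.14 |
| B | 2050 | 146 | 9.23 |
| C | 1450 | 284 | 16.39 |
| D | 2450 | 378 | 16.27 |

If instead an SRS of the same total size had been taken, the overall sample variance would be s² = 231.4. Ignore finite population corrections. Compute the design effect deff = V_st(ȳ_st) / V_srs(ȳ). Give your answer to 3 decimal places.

deff ≈ 0.662

V̂(ȳ_st) = Σ W_h² s_h²/n_h, with W_h = N_h/N and N = 7550:
  stratum A: (1600/7550)²·6.14²/102 = 0.016599
  stratum B: (2050/7550)²·9.23²/146 = 0.0430194
  stratum C: (1450/7550)²·16.39²/284 = 0.0348884
  stratum D: (2450/7550)²·16.27²/378 = 0.0737431
V_st = 0.16825
V_srs = s²/n = 231.4/910 = 0.254286
deff = V_st / V_srs = 0.16825/0.254286 = 0.6617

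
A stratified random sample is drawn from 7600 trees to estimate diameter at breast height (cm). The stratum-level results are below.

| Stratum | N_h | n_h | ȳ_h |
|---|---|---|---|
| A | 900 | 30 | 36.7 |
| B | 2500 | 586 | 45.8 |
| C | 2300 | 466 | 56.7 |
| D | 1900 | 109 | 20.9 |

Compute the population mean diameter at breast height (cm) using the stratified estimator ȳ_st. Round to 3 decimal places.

ȳ_st ≈ 41.796

N = Σ N_h = 7600. Stratum weights W_h = N_h/N.
ȳ_st = (900·36.7 + 2500·45.8 + 2300·56.7 + 1900·20.9) / 7600 = 41.79605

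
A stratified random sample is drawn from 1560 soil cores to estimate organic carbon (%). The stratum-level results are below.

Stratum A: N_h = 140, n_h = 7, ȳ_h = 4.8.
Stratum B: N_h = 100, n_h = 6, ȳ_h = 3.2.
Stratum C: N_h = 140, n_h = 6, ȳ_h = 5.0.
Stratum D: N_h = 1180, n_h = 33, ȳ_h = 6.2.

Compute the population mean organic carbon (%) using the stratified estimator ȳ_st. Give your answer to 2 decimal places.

N = Σ N_h = 1560. Stratum weights W_h = N_h/N.
ȳ_st = (140·4.8 + 100·3.2 + 140·5.0 + 1180·6.2) / 1560 = 5.7744

ȳ_st ≈ 5.77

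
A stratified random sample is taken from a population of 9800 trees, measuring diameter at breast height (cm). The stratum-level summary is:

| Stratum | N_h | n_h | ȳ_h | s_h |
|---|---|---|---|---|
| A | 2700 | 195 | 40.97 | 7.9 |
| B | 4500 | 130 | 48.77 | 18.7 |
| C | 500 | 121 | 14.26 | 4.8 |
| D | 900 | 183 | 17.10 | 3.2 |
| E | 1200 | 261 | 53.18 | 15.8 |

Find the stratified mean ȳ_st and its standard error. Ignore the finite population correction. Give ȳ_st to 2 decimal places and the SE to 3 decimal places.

ȳ_st ≈ 42.49, SE ≈ 0.779

ȳ_st = Σ W_h ȳ_h = (2700·40.97 + 4500·48.77 + 500·14.26 + 900·17.10 + 1200·53.18)/9800 = 42.49184
V̂(ȳ_st) = Σ W_h² s_h²/n_h, with W_h = N_h/N and N = 9800:
  stratum A: (2700/9800)²·7.9²/195 = 0.0242938
  stratum B: (4500/9800)²·18.7²/130 = 0.567169
  stratum C: (500/9800)²·4.8²/121 = 0.000495661
  stratum D: (900/9800)²·3.2²/183 = 0.000471935
  stratum E: (1200/9800)²·15.8²/261 = 0.0143412
V̂(ȳ_st) = 0.606772
SE(ȳ_st) = √0.606772 = 0.778956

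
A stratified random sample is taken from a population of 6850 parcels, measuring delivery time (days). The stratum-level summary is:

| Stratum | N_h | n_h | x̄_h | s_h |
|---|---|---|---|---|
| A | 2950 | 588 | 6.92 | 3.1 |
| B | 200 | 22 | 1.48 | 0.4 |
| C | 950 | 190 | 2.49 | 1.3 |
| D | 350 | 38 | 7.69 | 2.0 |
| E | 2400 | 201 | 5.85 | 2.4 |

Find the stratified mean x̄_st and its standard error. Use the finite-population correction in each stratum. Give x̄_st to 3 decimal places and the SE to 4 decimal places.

x̄_st ≈ 5.811, SE ≈ 0.0777

x̄_st = Σ W_h x̄_h = (2950·6.92 + 200·1.48 + 950·2.49 + 350·7.69 + 2400·5.85)/6850 = 5.81124
V̂(x̄_st) = Σ W_h² (1 − n_h/N_h) s_h²/n_h, with W_h = N_h/N and N = 6850:
  stratum A: (2950/6850)²·(1 − 588/2950)·3.1²/588 = 0.00242698
  stratum B: (200/6850)²·(1 − 22/200)·0.4²/22 = 5.5178e-06
  stratum C: (950/6850)²·(1 − 190/950)·1.3²/190 = 0.000136864
  stratum D: (350/6850)²·(1 − 38/350)·2.0²/38 = 0.000244973
  stratum E: (2400/6850)²·(1 − 201/2400)·2.4²/201 = 0.00322316
V̂(x̄_st) = 0.0060375
SE(x̄_st) = √0.0060375 = 0.0777013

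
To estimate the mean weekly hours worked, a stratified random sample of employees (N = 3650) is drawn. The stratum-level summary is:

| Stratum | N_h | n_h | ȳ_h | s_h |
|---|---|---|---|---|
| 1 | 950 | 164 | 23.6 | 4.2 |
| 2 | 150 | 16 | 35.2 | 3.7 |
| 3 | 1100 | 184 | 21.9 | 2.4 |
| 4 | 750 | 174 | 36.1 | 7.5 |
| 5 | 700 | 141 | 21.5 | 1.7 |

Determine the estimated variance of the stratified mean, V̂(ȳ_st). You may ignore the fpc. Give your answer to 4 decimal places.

V̂(ȳ_st) = Σ W_h² s_h²/n_h, with W_h = N_h/N and N = 3650:
  stratum 1: (950/3650)²·4.2²/164 = 0.00728645
  stratum 2: (150/3650)²·3.7²/16 = 0.00144504
  stratum 3: (1100/3650)²·2.4²/184 = 0.00284318
  stratum 4: (750/3650)²·7.5²/174 = 0.0136493
  stratum 5: (700/3650)²·1.7²/141 = 0.000753857
V̂(ȳ_st) = 0.0259778

V̂(ȳ_st) ≈ 0.0260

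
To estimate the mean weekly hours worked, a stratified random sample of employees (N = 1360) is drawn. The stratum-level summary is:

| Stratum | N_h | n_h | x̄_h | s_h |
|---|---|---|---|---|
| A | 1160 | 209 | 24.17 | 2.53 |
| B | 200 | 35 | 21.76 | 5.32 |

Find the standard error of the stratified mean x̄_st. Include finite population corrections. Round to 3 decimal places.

V̂(x̄_st) = Σ W_h² (1 − n_h/N_h) s_h²/n_h, with W_h = N_h/N and N = 1360:
  stratum A: (1160/1360)²·(1 − 209/1160)·2.53²/209 = 0.0182665
  stratum B: (200/1360)²·(1 − 35/200)·5.32²/35 = 0.0144275
V̂(x̄_st) = 0.032694
SE(x̄_st) = √0.032694 = 0.180815

SE(x̄_st) ≈ 0.181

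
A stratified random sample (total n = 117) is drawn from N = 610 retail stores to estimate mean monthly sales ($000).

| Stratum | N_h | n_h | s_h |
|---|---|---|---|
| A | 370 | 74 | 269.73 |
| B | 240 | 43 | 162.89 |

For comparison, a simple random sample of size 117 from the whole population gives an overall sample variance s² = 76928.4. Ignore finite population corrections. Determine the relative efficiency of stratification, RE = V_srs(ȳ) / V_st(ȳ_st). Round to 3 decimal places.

RE ≈ 1.438

V̂(ȳ_st) = Σ W_h² s_h²/n_h, with W_h = N_h/N and N = 610:
  stratum A: (370/610)²·269.73²/74 = 361.718
  stratum B: (240/610)²·162.89²/43 = 95.5176
V_st = 457.236
V_srs = s²/n = 76928.4/117 = 657.508
Relative efficiency = V_srs / V_st = 657.508/457.236 = 1.4380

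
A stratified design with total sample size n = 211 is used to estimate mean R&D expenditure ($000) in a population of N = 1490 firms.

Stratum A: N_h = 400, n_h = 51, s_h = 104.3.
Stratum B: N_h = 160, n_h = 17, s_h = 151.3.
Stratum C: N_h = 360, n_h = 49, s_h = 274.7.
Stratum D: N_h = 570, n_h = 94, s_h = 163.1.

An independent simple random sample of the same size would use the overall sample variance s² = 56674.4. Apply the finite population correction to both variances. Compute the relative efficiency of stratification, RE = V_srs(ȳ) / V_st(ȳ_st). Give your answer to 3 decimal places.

RE ≈ 1.652

V̂(ȳ_st) = Σ W_h² (1 − n_h/N_h) s_h²/n_h, with W_h = N_h/N and N = 1490:
  stratum A: (400/1490)²·(1 − 51/400)·104.3²/51 = 13.4125
  stratum B: (160/1490)²·(1 − 17/160)·151.3²/17 = 13.8775
  stratum C: (360/1490)²·(1 − 49/360)·274.7²/49 = 77.6625
  stratum D: (570/1490)²·(1 − 94/570)·163.1²/94 = 34.5851
V_st = 139.538
V_srs = (1 − 211/1490)·56674.4/211 = 230.563
Relative efficiency = V_srs / V_st = 230.563/139.538 = 1.6523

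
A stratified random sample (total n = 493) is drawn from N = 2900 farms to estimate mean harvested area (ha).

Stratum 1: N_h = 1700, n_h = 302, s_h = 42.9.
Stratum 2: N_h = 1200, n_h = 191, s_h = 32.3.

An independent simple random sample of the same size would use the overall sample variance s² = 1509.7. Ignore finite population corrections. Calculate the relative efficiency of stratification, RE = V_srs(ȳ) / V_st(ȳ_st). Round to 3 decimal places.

V̂(ȳ_st) = Σ W_h² s_h²/n_h, with W_h = N_h/N and N = 2900:
  stratum 1: (1700/2900)²·42.9²/302 = 2.09416
  stratum 2: (1200/2900)²·32.3²/191 = 0.935273
V_st = 3.02943
V_srs = s²/n = 1509.7/493 = 3.06227
Relative efficiency = V_srs / V_st = 3.06227/3.02943 = 1.0108

RE ≈ 1.011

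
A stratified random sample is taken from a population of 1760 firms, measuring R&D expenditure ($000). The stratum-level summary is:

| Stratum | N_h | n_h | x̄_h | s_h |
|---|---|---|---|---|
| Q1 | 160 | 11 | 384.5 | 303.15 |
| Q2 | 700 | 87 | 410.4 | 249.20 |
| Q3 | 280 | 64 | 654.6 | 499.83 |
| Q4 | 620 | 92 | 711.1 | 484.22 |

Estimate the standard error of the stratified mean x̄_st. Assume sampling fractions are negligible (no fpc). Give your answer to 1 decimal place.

V̂(x̄_st) = Σ W_h² s_h²/n_h, with W_h = N_h/N and N = 1760:
  stratum Q1: (160/1760)²·303.15²/11 = 69.0458
  stratum Q2: (700/1760)²·249.20²/87 = 112.914
  stratum Q3: (280/1760)²·499.83²/64 = 98.7996
  stratum Q4: (620/1760)²·484.22²/92 = 316.268
V̂(x̄_st) = 597.028
SE(x̄_st) = √597.028 = 24.4341

SE(x̄_st) ≈ 24.4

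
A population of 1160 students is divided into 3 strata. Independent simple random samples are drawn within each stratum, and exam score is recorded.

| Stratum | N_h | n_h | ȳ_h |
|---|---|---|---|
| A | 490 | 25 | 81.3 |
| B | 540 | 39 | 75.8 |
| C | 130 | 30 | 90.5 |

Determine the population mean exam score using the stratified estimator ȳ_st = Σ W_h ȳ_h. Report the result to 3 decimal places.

N = Σ N_h = 1160. Stratum weights W_h = N_h/N.
ȳ_st = (490·81.3 + 540·75.8 + 130·90.5) / 1160 = 79.77069

ȳ_st ≈ 79.771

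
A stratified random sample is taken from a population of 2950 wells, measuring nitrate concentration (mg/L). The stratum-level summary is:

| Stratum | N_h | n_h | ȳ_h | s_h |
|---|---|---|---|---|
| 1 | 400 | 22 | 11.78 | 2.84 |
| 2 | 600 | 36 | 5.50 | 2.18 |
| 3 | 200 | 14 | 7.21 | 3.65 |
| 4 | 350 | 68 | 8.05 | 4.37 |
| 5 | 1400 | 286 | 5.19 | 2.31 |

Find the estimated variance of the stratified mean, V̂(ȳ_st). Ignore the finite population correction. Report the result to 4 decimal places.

V̂(ȳ_st) = Σ W_h² s_h²/n_h, with W_h = N_h/N and N = 2950:
  stratum 1: (400/2950)²·2.84²/22 = 0.00674047
  stratum 2: (600/2950)²·2.18²/36 = 0.00546096
  stratum 3: (200/2950)²·3.65²/14 = 0.00437395
  stratum 4: (350/2950)²·4.37²/68 = 0.00395317
  stratum 5: (1400/2950)²·2.31²/286 = 0.00420213
V̂(ȳ_st) = 0.0247307

V̂(ȳ_st) ≈ 0.0247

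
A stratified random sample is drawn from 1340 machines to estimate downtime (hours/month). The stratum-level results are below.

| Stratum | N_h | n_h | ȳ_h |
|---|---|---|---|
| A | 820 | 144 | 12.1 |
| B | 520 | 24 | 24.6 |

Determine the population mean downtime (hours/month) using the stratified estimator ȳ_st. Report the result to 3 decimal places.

N = Σ N_h = 1340. Stratum weights W_h = N_h/N.
ȳ_st = (820·12.1 + 520·24.6) / 1340 = 16.95075

ȳ_st ≈ 16.951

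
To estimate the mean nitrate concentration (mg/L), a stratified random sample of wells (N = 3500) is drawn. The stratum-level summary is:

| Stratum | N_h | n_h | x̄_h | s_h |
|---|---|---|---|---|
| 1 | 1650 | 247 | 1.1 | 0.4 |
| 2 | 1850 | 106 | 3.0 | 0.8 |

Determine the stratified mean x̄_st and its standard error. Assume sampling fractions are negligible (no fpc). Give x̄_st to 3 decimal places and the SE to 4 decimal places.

x̄_st = Σ W_h x̄_h = (1650·1.1 + 1850·3.0)/3500 = 2.10429
V̂(x̄_st) = Σ W_h² s_h²/n_h, with W_h = N_h/N and N = 3500:
  stratum 1: (1650/3500)²·0.4²/247 = 0.000143964
  stratum 2: (1850/3500)²·0.8²/106 = 0.00168687
V̂(x̄_st) = 0.00183083
SE(x̄_st) = √0.00183083 = 0.0427882

x̄_st ≈ 2.104, SE ≈ 0.0428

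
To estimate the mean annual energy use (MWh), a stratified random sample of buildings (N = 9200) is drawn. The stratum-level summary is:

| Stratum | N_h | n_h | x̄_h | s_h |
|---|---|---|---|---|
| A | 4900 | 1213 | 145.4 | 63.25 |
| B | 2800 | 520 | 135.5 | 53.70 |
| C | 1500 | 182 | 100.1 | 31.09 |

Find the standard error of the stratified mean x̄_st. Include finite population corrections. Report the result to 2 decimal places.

V̂(x̄_st) = Σ W_h² (1 − n_h/N_h) s_h²/n_h, with W_h = N_h/N and N = 9200:
  stratum A: (4900/9200)²·(1 − 1213/4900)·63.25²/1213 = 0.703969
  stratum B: (2800/9200)²·(1 − 520/2800)·53.70²/520 = 0.418276
  stratum C: (1500/9200)²·(1 − 182/1500)·31.09²/182 = 0.124051
V̂(x̄_st) = 1.2463
SE(x̄_st) = √1.2463 = 1.11638

SE(x̄_st) ≈ 1.12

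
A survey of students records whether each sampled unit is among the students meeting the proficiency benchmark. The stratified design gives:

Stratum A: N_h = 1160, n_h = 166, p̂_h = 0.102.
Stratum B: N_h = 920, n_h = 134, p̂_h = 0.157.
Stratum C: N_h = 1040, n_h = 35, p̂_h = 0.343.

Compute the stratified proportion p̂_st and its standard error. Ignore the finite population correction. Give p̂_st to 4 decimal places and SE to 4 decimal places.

N = 3120; stratum weights W_h = N_h/N.
p̂_st = Σ W_h p̂_h = (1160·0.102 + 920·0.157 + 1040·0.343)/3120 = 0.19855
V̂(p̂_st) = Σ W_h² p̂_h(1−p̂_h)/(n_h−1):
  stratum A: (1160/3120)²·0.102·0.898/165 = 7.6736e-05
  stratum B: (920/3120)²·0.157·0.843/133 = 8.65251e-05
  stratum C: (1040/3120)²·0.343·0.657/34 = 0.000736441
V̂(p̂_st) = 0.000899702; SE = √V̂ = 0.029995

p̂_st ≈ 0.1986, SE ≈ 0.0300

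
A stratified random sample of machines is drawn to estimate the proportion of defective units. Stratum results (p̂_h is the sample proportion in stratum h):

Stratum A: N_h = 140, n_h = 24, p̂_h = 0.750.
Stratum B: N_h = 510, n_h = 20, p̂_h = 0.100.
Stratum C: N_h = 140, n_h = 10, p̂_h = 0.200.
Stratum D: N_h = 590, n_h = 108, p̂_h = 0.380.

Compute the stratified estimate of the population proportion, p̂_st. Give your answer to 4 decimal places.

p̂_st ≈ 0.2958

N = 1380; stratum weights W_h = N_h/N.
p̂_st = Σ W_h p̂_h = (140·0.750 + 510·0.100 + 140·0.200 + 590·0.380)/1380 = 0.29580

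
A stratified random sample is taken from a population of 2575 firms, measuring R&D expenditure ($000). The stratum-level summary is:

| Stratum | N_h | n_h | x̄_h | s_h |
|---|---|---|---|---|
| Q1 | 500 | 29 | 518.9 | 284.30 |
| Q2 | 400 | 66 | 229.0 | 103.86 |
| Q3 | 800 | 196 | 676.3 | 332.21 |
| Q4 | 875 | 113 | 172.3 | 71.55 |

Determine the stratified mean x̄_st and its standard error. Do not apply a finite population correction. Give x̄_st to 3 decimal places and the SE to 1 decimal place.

x̄_st = Σ W_h x̄_h = (500·518.9 + 400·229.0 + 800·676.3 + 875·172.3)/2575 = 404.99126
V̂(x̄_st) = Σ W_h² s_h²/n_h, with W_h = N_h/N and N = 2575:
  stratum Q1: (500/2575)²·284.30²/29 = 105.085
  stratum Q2: (400/2575)²·103.86²/66 = 3.94383
  stratum Q3: (800/2575)²·332.21²/196 = 54.3494
  stratum Q4: (875/2575)²·71.55²/113 = 5.23121
V̂(x̄_st) = 168.61
SE(x̄_st) = √168.61 = 12.985

x̄_st ≈ 404.991, SE ≈ 13.0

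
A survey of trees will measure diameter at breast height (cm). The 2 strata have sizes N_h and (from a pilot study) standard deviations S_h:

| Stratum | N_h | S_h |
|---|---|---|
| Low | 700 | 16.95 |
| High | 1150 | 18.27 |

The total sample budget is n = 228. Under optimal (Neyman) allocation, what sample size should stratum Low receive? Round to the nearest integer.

Neyman allocation: n_h = n · N_h S_h / Σ N_i S_i, with n = 228.
  stratum Low: N_h·S_h = 700·16.95 = 11865.00
  stratum High: N_h·S_h = 1150·18.27 = 21010.50
Σ N_h S_h = 32875.50
n for stratum Low = 228·11865.00/32875.50 = 82.287 → 82

82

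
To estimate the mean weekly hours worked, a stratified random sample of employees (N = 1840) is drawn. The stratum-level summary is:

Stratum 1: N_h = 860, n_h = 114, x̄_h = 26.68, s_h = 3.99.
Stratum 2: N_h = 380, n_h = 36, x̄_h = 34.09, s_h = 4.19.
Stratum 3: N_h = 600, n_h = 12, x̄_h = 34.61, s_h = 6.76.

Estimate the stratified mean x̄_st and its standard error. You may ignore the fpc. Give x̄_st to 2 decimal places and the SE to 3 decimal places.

x̄_st = Σ W_h x̄_h = (860·26.68 + 380·34.09 + 600·34.61)/1840 = 30.79620
V̂(x̄_st) = Σ W_h² s_h²/n_h, with W_h = N_h/N and N = 1840:
  stratum 1: (860/1840)²·3.99²/114 = 0.0305072
  stratum 2: (380/1840)²·4.19²/36 = 0.0207997
  stratum 3: (600/1840)²·6.76²/12 = 0.404929
V̂(x̄_st) = 0.456236
SE(x̄_st) = √0.456236 = 0.675452

x̄_st ≈ 30.80, SE ≈ 0.675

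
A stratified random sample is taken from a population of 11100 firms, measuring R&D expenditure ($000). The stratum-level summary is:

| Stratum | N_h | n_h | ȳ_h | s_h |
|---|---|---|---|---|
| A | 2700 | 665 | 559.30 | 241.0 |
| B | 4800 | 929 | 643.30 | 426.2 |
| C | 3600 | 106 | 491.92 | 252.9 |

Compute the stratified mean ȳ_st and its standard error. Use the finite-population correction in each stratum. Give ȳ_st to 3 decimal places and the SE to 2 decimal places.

ȳ_st ≈ 573.771, SE ≈ 9.75

ȳ_st = Σ W_h ȳ_h = (2700·559.30 + 4800·643.30 + 3600·491.92)/11100 = 573.77135
V̂(ȳ_st) = Σ W_h² (1 − n_h/N_h) s_h²/n_h, with W_h = N_h/N and N = 11100:
  stratum A: (2700/11100)²·(1 − 665/2700)·241.0²/665 = 3.89489
  stratum B: (4800/11100)²·(1 − 929/4800)·426.2²/929 = 29.4869
  stratum C: (3600/11100)²·(1 − 106/3600)·252.9²/106 = 61.5987
V̂(ȳ_st) = 94.9805
SE(ȳ_st) = √94.9805 = 9.74579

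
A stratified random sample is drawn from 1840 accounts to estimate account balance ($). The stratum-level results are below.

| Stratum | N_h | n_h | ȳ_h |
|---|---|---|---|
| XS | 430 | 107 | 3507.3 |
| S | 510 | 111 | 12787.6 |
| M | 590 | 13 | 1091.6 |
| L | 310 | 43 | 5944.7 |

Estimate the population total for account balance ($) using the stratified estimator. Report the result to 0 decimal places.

τ̂_st = Σ N_h ȳ_h = 430·3507.3 + 510·12787.6 + 590·1091.6 + 310·5944.7 = 10516716

τ̂_st ≈ 10516716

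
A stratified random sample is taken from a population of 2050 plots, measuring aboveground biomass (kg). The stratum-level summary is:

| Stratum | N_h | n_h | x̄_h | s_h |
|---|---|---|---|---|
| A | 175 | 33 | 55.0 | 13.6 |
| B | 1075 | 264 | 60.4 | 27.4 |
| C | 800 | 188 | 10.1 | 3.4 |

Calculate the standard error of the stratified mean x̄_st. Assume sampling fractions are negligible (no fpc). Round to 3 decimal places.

V̂(x̄_st) = Σ W_h² s_h²/n_h, with W_h = N_h/N and N = 2050:
  stratum A: (175/2050)²·13.6²/33 = 0.0408444
  stratum B: (1075/2050)²·27.4²/264 = 0.781999
  stratum C: (800/2050)²·3.4²/188 = 0.00936423
V̂(x̄_st) = 0.832208
SE(x̄_st) = √0.832208 = 0.912254

SE(x̄_st) ≈ 0.912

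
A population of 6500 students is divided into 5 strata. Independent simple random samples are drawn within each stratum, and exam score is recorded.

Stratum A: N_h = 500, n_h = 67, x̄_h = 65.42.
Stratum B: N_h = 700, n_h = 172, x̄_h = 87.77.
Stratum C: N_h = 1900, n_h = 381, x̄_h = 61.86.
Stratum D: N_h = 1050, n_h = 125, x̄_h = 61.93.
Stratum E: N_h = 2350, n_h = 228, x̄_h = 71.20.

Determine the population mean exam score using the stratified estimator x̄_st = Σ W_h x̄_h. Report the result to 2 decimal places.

N = Σ N_h = 6500. Stratum weights W_h = N_h/N.
x̄_st = (500·65.42 + 700·87.77 + 1900·61.86 + 1050·61.93 + 2350·71.20) / 6500 = 68.3122

x̄_st ≈ 68.31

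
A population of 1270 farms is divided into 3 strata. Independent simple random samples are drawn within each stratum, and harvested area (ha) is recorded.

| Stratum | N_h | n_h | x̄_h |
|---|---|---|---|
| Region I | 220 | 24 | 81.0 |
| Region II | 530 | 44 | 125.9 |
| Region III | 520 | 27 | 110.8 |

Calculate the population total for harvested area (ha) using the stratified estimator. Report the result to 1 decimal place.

τ̂_st ≈ 142163.0

τ̂_st = Σ N_h x̄_h = 220·81.0 + 530·125.9 + 520·110.8 = 142163.0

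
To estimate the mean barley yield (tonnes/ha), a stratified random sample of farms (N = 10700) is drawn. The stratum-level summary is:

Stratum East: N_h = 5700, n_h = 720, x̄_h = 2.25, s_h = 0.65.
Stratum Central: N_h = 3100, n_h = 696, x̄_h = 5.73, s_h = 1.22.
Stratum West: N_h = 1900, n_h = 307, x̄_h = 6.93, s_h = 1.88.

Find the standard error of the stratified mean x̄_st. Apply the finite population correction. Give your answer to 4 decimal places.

SE(x̄_st) ≈ 0.0243

V̂(x̄_st) = Σ W_h² (1 − n_h/N_h) s_h²/n_h, with W_h = N_h/N and N = 10700:
  stratum East: (5700/10700)²·(1 − 720/5700)·0.65²/720 = 0.000145489
  stratum Central: (3100/10700)²·(1 − 696/3100)·1.22²/696 = 0.0001392
  stratum West: (1900/10700)²·(1 − 307/1900)·1.88²/307 = 0.000304354
V̂(x̄_st) = 0.000589043
SE(x̄_st) = √0.000589043 = 0.0242702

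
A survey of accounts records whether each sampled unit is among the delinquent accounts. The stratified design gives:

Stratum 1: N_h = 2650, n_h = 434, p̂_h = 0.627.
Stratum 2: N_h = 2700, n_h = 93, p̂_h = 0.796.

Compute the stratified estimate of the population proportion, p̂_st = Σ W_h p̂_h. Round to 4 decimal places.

p̂_st ≈ 0.7123

N = 5350; stratum weights W_h = N_h/N.
p̂_st = Σ W_h p̂_h = (2650·0.627 + 2700·0.796)/5350 = 0.71229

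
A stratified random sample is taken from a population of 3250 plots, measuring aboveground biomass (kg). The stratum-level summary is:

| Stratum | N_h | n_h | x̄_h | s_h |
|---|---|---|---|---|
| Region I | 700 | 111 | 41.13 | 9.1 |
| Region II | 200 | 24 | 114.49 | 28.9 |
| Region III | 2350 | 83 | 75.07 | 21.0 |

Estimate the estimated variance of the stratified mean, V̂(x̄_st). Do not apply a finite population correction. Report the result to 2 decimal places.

V̂(x̄_st) = Σ W_h² s_h²/n_h, with W_h = N_h/N and N = 3250:
  stratum Region I: (700/3250)²·9.1²/111 = 0.034609
  stratum Region II: (200/3250)²·28.9²/24 = 0.131789
  stratum Region III: (2350/3250)²·21.0²/83 = 2.77798
V̂(x̄_st) = 2.94438

V̂(x̄_st) ≈ 2.94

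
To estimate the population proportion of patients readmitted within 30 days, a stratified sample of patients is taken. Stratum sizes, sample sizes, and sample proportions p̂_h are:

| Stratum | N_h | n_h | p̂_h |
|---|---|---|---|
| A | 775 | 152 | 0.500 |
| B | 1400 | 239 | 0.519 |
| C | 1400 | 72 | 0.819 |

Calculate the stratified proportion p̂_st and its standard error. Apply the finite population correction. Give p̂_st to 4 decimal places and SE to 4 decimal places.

N = 3575; stratum weights W_h = N_h/N.
p̂_st = Σ W_h p̂_h = (775·0.500 + 1400·0.519 + 1400·0.819)/3575 = 0.63236
V̂(p̂_st) = Σ W_h² (1 − n_h/N_h) p̂_h(1−p̂_h)/(n_h−1):
  stratum A: (775/3575)²·(1 − 152/775)·0.500·0.500/151 = 6.25462e-05
  stratum B: (1400/3575)²·(1 − 239/1400)·0.519·0.481/238 = 0.000133396
  stratum C: (1400/3575)²·(1 − 72/1400)·0.819·0.181/71 = 0.000303723
V̂(p̂_st) = 0.000499666; SE = √V̂ = 0.0223532

p̂_st ≈ 0.6324, SE ≈ 0.0224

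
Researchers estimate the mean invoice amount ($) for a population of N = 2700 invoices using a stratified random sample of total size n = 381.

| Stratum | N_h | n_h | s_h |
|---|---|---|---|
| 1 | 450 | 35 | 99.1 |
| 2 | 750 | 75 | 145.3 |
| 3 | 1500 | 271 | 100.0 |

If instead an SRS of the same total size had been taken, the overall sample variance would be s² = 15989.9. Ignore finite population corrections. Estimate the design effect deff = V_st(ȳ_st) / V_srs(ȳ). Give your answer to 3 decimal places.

V̂(ȳ_st) = Σ W_h² s_h²/n_h, with W_h = N_h/N and N = 2700:
  stratum 1: (450/2700)²·99.1²/35 = 7.79429
  stratum 2: (750/2700)²·145.3²/75 = 21.7203
  stratum 3: (1500/2700)²·100.0²/271 = 11.389
V_st = 40.9036
V_srs = s²/n = 15989.9/381 = 41.9682
deff = V_st / V_srs = 40.9036/41.9682 = 0.9746

deff ≈ 0.975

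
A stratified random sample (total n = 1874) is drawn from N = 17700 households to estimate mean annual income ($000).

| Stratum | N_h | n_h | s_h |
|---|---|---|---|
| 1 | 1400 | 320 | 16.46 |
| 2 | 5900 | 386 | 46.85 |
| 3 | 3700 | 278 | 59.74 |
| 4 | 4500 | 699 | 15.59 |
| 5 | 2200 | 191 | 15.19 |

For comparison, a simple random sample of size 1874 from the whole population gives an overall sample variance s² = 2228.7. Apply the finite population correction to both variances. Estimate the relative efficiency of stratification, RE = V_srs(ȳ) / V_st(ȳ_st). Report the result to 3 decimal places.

RE ≈ 0.925

V̂(ȳ_st) = Σ W_h² (1 − n_h/N_h) s_h²/n_h, with W_h = N_h/N and N = 17700:
  stratum 1: (1400/17700)²·(1 − 320/1400)·16.46²/320 = 0.00408616
  stratum 2: (5900/17700)²·(1 − 386/5900)·46.85²/386 = 0.590479
  stratum 3: (3700/17700)²·(1 − 278/3700)·59.74²/278 = 0.518825
  stratum 4: (4500/17700)²·(1 − 699/4500)·15.59²/699 = 0.0189836
  stratum 5: (2200/17700)²·(1 − 191/2200)·15.19²/191 = 0.0170427
V_st = 1.14942
V_srs = (1 − 1874/17700)·2228.7/1874 = 1.06336
Relative efficiency = V_srs / V_st = 1.06336/1.14942 = 0.9251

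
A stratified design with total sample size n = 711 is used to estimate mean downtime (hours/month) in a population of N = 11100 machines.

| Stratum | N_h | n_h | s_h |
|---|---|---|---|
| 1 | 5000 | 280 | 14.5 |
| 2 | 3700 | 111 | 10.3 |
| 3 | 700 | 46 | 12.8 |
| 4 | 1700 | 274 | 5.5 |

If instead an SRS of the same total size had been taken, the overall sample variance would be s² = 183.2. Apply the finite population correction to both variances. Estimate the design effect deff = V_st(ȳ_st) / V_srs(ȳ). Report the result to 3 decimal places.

deff ≈ 1.087

V̂(ȳ_st) = Σ W_h² (1 − n_h/N_h) s_h²/n_h, with W_h = N_h/N and N = 11100:
  stratum 1: (5000/11100)²·(1 − 280/5000)·14.5²/280 = 0.143828
  stratum 2: (3700/11100)²·(1 − 111/3700)·10.3²/111 = 0.10301
  stratum 3: (700/11100)²·(1 − 46/700)·12.8²/46 = 0.013234
  stratum 4: (1700/11100)²·(1 − 274/1700)·5.5²/274 = 0.00217219
V_st = 0.262245
V_srs = (1 − 711/11100)·183.2/711 = 0.241161
deff = V_st / V_srs = 0.262245/0.241161 = 1.0874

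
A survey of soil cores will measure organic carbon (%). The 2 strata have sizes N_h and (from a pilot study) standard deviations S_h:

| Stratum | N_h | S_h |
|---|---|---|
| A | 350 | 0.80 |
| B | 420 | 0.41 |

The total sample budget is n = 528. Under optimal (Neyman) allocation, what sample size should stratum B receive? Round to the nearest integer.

Neyman allocation: n_h = n · N_h S_h / Σ N_i S_i, with n = 528.
  stratum A: N_h·S_h = 350·0.80 = 280.00
  stratum B: N_h·S_h = 420·0.41 = 172.20
Σ N_h S_h = 452.20
n for stratum B = 528·172.20/452.20 = 201.065 → 201

201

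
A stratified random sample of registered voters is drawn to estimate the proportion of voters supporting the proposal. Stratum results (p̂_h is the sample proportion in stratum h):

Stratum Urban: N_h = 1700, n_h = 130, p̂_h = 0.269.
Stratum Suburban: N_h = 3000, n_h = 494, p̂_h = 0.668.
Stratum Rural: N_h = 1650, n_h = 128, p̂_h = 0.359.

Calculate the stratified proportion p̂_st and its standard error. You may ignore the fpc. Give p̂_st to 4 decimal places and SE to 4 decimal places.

p̂_st ≈ 0.4809, SE ≈ 0.0182

N = 6350; stratum weights W_h = N_h/N.
p̂_st = Σ W_h p̂_h = (1700·0.269 + 3000·0.668 + 1650·0.359)/6350 = 0.48089
V̂(p̂_st) = Σ W_h² p̂_h(1−p̂_h)/(n_h−1):
  stratum Urban: (1700/6350)²·0.269·0.731/129 = 0.000109252
  stratum Suburban: (3000/6350)²·0.668·0.332/493 = 0.000100407
  stratum Rural: (1650/6350)²·0.359·0.641/127 = 0.00012234
V̂(p̂_st) = 0.000331999; SE = √V̂ = 0.0182208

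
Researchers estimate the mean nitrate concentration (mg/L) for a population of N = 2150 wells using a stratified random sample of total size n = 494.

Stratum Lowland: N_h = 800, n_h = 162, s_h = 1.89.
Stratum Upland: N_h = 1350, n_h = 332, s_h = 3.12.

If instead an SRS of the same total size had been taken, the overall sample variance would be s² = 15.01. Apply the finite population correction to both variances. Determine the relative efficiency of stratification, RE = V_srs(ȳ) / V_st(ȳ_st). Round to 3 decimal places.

V̂(ȳ_st) = Σ W_h² (1 − n_h/N_h) s_h²/n_h, with W_h = N_h/N and N = 2150:
  stratum Lowland: (800/2150)²·(1 − 162/800)·1.89²/162 = 0.00243468
  stratum Upland: (1350/2150)²·(1 − 332/1350)·3.12²/332 = 0.00871717
V_st = 0.0111519
V_srs = (1 − 494/2150)·15.01/494 = 0.0234032
Relative efficiency = V_srs / V_st = 0.0234032/0.0111519 = 2.0986

RE ≈ 2.099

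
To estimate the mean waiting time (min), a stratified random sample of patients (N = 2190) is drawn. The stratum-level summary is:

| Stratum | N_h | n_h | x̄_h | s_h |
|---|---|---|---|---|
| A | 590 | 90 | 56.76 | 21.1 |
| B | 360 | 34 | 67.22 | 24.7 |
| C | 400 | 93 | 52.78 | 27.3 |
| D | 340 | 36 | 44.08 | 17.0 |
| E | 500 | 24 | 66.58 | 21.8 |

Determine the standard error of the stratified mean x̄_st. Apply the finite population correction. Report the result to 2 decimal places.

V̂(x̄_st) = Σ W_h² (1 − n_h/N_h) s_h²/n_h, with W_h = N_h/N and N = 2190:
  stratum A: (590/2190)²·(1 − 90/590)·21.1²/90 = 0.304268
  stratum B: (360/2190)²·(1 − 34/360)·24.7²/34 = 0.439083
  stratum C: (400/2190)²·(1 − 93/400)·27.3²/93 = 0.205188
  stratum D: (340/2190)²·(1 − 36/340)·17.0²/36 = 0.173005
  stratum E: (500/2190)²·(1 − 24/500)·21.8²/24 = 0.982631
V̂(x̄_st) = 2.10418
SE(x̄_st) = √2.10418 = 1.45058

SE(x̄_st) ≈ 1.45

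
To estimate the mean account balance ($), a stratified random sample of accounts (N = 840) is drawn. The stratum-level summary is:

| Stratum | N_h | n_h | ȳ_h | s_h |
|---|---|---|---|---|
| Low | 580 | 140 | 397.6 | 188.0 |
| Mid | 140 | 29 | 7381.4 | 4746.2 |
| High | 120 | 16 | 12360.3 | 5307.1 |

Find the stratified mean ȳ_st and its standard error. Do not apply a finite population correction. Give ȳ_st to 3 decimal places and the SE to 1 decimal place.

ȳ_st ≈ 3270.524, SE ≈ 240.0

ȳ_st = Σ W_h ȳ_h = (580·397.6 + 140·7381.4 + 120·12360.3)/840 = 3270.52381
V̂(ȳ_st) = Σ W_h² s_h²/n_h, with W_h = N_h/N and N = 840:
  stratum Low: (580/840)²·188.0²/140 = 120.361
  stratum Mid: (140/840)²·4746.2²/29 = 21577
  stratum High: (120/840)²·5307.1²/16 = 35925.1
V̂(ȳ_st) = 57622.5
SE(ȳ_st) = √57622.5 = 240.047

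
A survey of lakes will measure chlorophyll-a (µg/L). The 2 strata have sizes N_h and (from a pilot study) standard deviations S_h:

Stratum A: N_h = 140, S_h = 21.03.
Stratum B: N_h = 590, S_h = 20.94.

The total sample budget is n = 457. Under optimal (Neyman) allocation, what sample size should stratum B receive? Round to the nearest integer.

Neyman allocation: n_h = n · N_h S_h / Σ N_i S_i, with n = 457.
  stratum A: N_h·S_h = 140·21.03 = 2944.20
  stratum B: N_h·S_h = 590·20.94 = 12354.60
Σ N_h S_h = 15298.80
n for stratum B = 457·12354.60/15298.80 = 369.052 → 369

369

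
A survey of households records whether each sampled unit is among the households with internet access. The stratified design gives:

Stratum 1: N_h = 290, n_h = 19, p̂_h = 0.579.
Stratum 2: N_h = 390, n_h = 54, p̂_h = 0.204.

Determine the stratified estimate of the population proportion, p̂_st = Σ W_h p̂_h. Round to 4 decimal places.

N = 680; stratum weights W_h = N_h/N.
p̂_st = Σ W_h p̂_h = (290·0.579 + 390·0.204)/680 = 0.36393

p̂_st ≈ 0.3639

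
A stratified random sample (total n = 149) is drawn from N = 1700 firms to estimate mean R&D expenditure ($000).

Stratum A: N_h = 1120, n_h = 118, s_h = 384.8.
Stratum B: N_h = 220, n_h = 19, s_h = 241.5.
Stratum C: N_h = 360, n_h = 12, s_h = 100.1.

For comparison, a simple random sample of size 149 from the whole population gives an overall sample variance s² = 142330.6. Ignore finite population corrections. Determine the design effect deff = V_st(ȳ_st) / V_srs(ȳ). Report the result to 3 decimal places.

deff ≈ 0.663

V̂(ȳ_st) = Σ W_h² s_h²/n_h, with W_h = N_h/N and N = 1700:
  stratum A: (1120/1700)²·384.8²/118 = 544.661
  stratum B: (220/1700)²·241.5²/19 = 51.4077
  stratum C: (360/1700)²·100.1²/12 = 37.445
V_st = 633.514
V_srs = s²/n = 142330.6/149 = 955.239
deff = V_st / V_srs = 633.514/955.239 = 0.6632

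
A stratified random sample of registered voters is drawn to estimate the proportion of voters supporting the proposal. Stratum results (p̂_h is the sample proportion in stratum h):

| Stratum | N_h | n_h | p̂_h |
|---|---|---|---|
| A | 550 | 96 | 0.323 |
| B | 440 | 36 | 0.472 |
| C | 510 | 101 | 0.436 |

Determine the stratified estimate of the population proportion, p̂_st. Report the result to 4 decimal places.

N = 1500; stratum weights W_h = N_h/N.
p̂_st = Σ W_h p̂_h = (550·0.323 + 440·0.472 + 510·0.436)/1500 = 0.40513

p̂_st ≈ 0.4051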